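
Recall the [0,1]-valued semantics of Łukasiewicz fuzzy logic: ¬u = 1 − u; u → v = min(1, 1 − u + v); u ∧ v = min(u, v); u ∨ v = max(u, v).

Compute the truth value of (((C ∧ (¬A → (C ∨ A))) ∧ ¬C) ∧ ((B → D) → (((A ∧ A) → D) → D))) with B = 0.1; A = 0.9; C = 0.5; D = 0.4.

0.50

¬A: Łukasiewicz ¬ gives 1 − 0.9 = 0.1
(C ∨ A) = max(0.5, 0.9) = 0.9
(¬A → (C ∨ A)): min(1, 1 − 0.1 + 0.9) = 1
(C ∧ (¬A → (C ∨ A))) = min(0.5, 1) = 0.5
¬C: Łukasiewicz ¬ gives 1 − 0.5 = 0.5
((C ∧ (¬A → (C ∨ A))) ∧ ¬C) = min(0.5, 0.5) = 0.5
(B → D): min(1, 1 − 0.1 + 0.4) = 1
(A ∧ A) = min(0.9, 0.9) = 0.9
((A ∧ A) → D): min(1, 1 − 0.9 + 0.4) = 0.5
(((A ∧ A) → D) → D): min(1, 1 − 0.5 + 0.4) = 0.9
((B → D) → (((A ∧ A) → D) → D)): min(1, 1 − 1 + 0.9) = 0.9
(((C ∧ (¬A → (C ∨ A))) ∧ ¬C) ∧ ((B → D) → (((A ∧ A) → D) → D))) = min(0.5, 0.9) = 0.5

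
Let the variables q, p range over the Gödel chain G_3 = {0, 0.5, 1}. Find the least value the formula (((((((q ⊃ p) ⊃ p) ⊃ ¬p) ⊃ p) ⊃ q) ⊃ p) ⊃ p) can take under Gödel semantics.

The minimum is attained at q = 0, p = 0.5:
  (q ⊃ p): 0 ≤ 0.5, so result = 1
  ((q ⊃ p) ⊃ p): 1 > 0.5, so result = 0.5
  ¬p: Gödel ¬ of 0.5 = 0 (operand ≠ 0)
  (((q ⊃ p) ⊃ p) ⊃ ¬p): 0.5 > 0, so result = 0
  ((((q ⊃ p) ⊃ p) ⊃ ¬p) ⊃ p): 0 ≤ 0.5, so result = 1
  (((((q ⊃ p) ⊃ p) ⊃ ¬p) ⊃ p) ⊃ q): 1 > 0, so result = 0
  ((((((q ⊃ p) ⊃ p) ⊃ ¬p) ⊃ p) ⊃ q) ⊃ p): 0 ≤ 0.5, so result = 1
  (((((((q ⊃ p) ⊃ p) ⊃ ¬p) ⊃ p) ⊃ q) ⊃ p) ⊃ p): 1 > 0.5, so result = 0.5
Checking all 9 assignments confirms none give a value below 0.50.

0.50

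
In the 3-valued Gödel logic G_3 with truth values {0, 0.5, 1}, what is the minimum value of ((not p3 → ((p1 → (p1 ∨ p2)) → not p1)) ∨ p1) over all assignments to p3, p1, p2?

The minimum is attained at p3 = 0, p1 = 0.5, p2 = 0:
  not p3: Gödel ¬ of 0 = 1 (operand is 0)
  (p1 ∨ p2) = max(0.5, 0) = 0.5
  (p1 → (p1 ∨ p2)): 0.5 ≤ 0.5, so result = 1
  not p1: Gödel ¬ of 0.5 = 0 (operand ≠ 0)
  ((p1 → (p1 ∨ p2)) → not p1): 1 > 0, so result = 0
  (not p3 → ((p1 → (p1 ∨ p2)) → not p1)): 1 > 0, so result = 0
  ((not p3 → ((p1 → (p1 ∨ p2)) → not p1)) ∨ p1) = max(0, 0.5) = 0.5
Checking all 27 assignments confirms none give a value below 0.50.

0.50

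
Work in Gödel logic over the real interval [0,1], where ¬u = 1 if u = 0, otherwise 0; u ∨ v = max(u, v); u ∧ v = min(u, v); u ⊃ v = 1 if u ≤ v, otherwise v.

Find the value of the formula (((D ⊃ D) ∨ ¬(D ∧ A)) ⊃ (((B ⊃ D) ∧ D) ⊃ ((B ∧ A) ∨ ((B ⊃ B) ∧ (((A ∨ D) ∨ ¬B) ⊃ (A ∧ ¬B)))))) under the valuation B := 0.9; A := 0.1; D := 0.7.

0.10

(D ⊃ D): 0.7 ≤ 0.7, so result = 1
(D ∧ A) = min(0.7, 0.1) = 0.1
¬(D ∧ A): Gödel ¬ of 0.1 = 0 (operand ≠ 0)
((D ⊃ D) ∨ ¬(D ∧ A)) = max(1, 0) = 1
(B ⊃ D): 0.9 > 0.7, so result = 0.7
((B ⊃ D) ∧ D) = min(0.7, 0.7) = 0.7
(B ∧ A) = min(0.9, 0.1) = 0.1
(B ⊃ B): 0.9 ≤ 0.9, so result = 1
(A ∨ D) = max(0.1, 0.7) = 0.7
¬B: Gödel ¬ of 0.9 = 0 (operand ≠ 0)
((A ∨ D) ∨ ¬B) = max(0.7, 0) = 0.7
¬B: Gödel ¬ of 0.9 = 0 (operand ≠ 0)
(A ∧ ¬B) = min(0.1, 0) = 0
(((A ∨ D) ∨ ¬B) ⊃ (A ∧ ¬B)): 0.7 > 0, so result = 0
((B ⊃ B) ∧ (((A ∨ D) ∨ ¬B) ⊃ (A ∧ ¬B))) = min(1, 0) = 0
((B ∧ A) ∨ ((B ⊃ B) ∧ (((A ∨ D) ∨ ¬B) ⊃ (A ∧ ¬B)))) = max(0.1, 0) = 0.1
(((B ⊃ D) ∧ D) ⊃ ((B ∧ A) ∨ ((B ⊃ B) ∧ (((A ∨ D) ∨ ¬B) ⊃ (A ∧ ¬B))))): 0.7 > 0.1, so result = 0.1
(((D ⊃ D) ∨ ¬(D ∧ A)) ⊃ (((B ⊃ D) ∧ D) ⊃ ((B ∧ A) ∨ ((B ⊃ B) ∧ (((A ∨ D) ∨ ¬B) ⊃ (A ∧ ¬B)))))): 1 > 0.1, so result = 0.1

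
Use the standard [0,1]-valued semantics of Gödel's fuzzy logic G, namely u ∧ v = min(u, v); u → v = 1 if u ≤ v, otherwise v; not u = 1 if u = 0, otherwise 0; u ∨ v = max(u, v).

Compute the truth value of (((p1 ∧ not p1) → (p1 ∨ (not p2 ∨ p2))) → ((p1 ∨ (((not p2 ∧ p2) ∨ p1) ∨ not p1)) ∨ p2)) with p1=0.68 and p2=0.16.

not p1: Gödel ¬ of 0.68 = 0 (operand ≠ 0)
(p1 ∧ not p1) = min(0.68, 0) = 0
not p2: Gödel ¬ of 0.16 = 0 (operand ≠ 0)
(not p2 ∨ p2) = max(0, 0.16) = 0.16
(p1 ∨ (not p2 ∨ p2)) = max(0.68, 0.16) = 0.68
((p1 ∧ not p1) → (p1 ∨ (not p2 ∨ p2))): 0 ≤ 0.68, so result = 1
not p2: Gödel ¬ of 0.16 = 0 (operand ≠ 0)
(not p2 ∧ p2) = min(0, 0.16) = 0
((not p2 ∧ p2) ∨ p1) = max(0, 0.68) = 0.68
not p1: Gödel ¬ of 0.68 = 0 (operand ≠ 0)
(((not p2 ∧ p2) ∨ p1) ∨ not p1) = max(0.68, 0) = 0.68
(p1 ∨ (((not p2 ∧ p2) ∨ p1) ∨ not p1)) = max(0.68, 0.68) = 0.68
((p1 ∨ (((not p2 ∧ p2) ∨ p1) ∨ not p1)) ∨ p2) = max(0.68, 0.16) = 0.68
(((p1 ∧ not p1) → (p1 ∨ (not p2 ∨ p2))) → ((p1 ∨ (((not p2 ∧ p2) ∨ p1) ∨ not p1)) ∨ p2)): 1 > 0.68, so result = 0.68

0.68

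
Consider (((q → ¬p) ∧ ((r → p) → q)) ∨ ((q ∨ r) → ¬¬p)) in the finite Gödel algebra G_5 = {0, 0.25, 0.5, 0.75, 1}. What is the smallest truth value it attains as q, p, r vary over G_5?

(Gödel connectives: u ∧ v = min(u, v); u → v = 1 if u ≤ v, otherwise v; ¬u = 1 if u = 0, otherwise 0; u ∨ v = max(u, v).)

The minimum is attained at q = 0.25, p = 0, r = 0:
  ¬p: Gödel ¬ of 0 = 1 (operand is 0)
  (q → ¬p): 0.25 ≤ 1, so result = 1
  (r → p): 0 ≤ 0, so result = 1
  ((r → p) → q): 1 > 0.25, so result = 0.25
  ((q → ¬p) ∧ ((r → p) → q)) = min(1, 0.25) = 0.25
  (q ∨ r) = max(0.25, 0) = 0.25
  ¬p: Gödel ¬ of 0 = 1 (operand is 0)
  ¬¬p: Gödel ¬ of 1 = 0 (operand ≠ 0)
  ((q ∨ r) → ¬¬p): 0.25 > 0, so result = 0
  (((q → ¬p) ∧ ((r → p) → q)) ∨ ((q ∨ r) → ¬¬p)) = max(0.25, 0) = 0.25
Checking all 125 assignments confirms none give a value below 0.25.

0.25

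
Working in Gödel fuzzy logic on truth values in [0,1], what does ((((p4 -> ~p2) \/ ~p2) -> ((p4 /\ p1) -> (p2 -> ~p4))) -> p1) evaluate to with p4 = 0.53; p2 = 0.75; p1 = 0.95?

~p2: Gödel ¬ of 0.75 = 0 (operand ≠ 0)
(p4 -> ~p2): 0.53 > 0, so result = 0
~p2: Gödel ¬ of 0.75 = 0 (operand ≠ 0)
((p4 -> ~p2) \/ ~p2) = max(0, 0) = 0
(p4 /\ p1) = min(0.53, 0.95) = 0.53
~p4: Gödel ¬ of 0.53 = 0 (operand ≠ 0)
(p2 -> ~p4): 0.75 > 0, so result = 0
((p4 /\ p1) -> (p2 -> ~p4)): 0.53 > 0, so result = 0
(((p4 -> ~p2) \/ ~p2) -> ((p4 /\ p1) -> (p2 -> ~p4))): 0 ≤ 0, so result = 1
((((p4 -> ~p2) \/ ~p2) -> ((p4 /\ p1) -> (p2 -> ~p4))) -> p1): 1 > 0.95, so result = 0.95

0.95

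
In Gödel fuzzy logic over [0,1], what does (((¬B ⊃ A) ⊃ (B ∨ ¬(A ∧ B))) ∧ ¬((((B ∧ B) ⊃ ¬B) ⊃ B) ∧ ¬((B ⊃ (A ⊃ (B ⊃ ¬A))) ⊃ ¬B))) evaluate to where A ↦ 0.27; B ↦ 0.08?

0.08

¬B: Gödel ¬ of 0.08 = 0 (operand ≠ 0)
(¬B ⊃ A): 0 ≤ 0.27, so result = 1
(A ∧ B) = min(0.27, 0.08) = 0.08
¬(A ∧ B): Gödel ¬ of 0.08 = 0 (operand ≠ 0)
(B ∨ ¬(A ∧ B)) = max(0.08, 0) = 0.08
((¬B ⊃ A) ⊃ (B ∨ ¬(A ∧ B))): 1 > 0.08, so result = 0.08
(B ∧ B) = min(0.08, 0.08) = 0.08
¬B: Gödel ¬ of 0.08 = 0 (operand ≠ 0)
((B ∧ B) ⊃ ¬B): 0.08 > 0, so result = 0
(((B ∧ B) ⊃ ¬B) ⊃ B): 0 ≤ 0.08, so result = 1
¬A: Gödel ¬ of 0.27 = 0 (operand ≠ 0)
(B ⊃ ¬A): 0.08 > 0, so result = 0
(A ⊃ (B ⊃ ¬A)): 0.27 > 0, so result = 0
(B ⊃ (A ⊃ (B ⊃ ¬A))): 0.08 > 0, so result = 0
¬B: Gödel ¬ of 0.08 = 0 (operand ≠ 0)
((B ⊃ (A ⊃ (B ⊃ ¬A))) ⊃ ¬B): 0 ≤ 0, so result = 1
¬((B ⊃ (A ⊃ (B ⊃ ¬A))) ⊃ ¬B): Gödel ¬ of 1 = 0 (operand ≠ 0)
((((B ∧ B) ⊃ ¬B) ⊃ B) ∧ ¬((B ⊃ (A ⊃ (B ⊃ ¬A))) ⊃ ¬B)) = min(1, 0) = 0
¬((((B ∧ B) ⊃ ¬B) ⊃ B) ∧ ¬((B ⊃ (A ⊃ (B ⊃ ¬A))) ⊃ ¬B)): Gödel ¬ of 0 = 1 (operand is 0)
(((¬B ⊃ A) ⊃ (B ∨ ¬(A ∧ B))) ∧ ¬((((B ∧ B) ⊃ ¬B) ⊃ B) ∧ ¬((B ⊃ (A ⊃ (B ⊃ ¬A))) ⊃ ¬B))) = min(0.08, 1) = 0.08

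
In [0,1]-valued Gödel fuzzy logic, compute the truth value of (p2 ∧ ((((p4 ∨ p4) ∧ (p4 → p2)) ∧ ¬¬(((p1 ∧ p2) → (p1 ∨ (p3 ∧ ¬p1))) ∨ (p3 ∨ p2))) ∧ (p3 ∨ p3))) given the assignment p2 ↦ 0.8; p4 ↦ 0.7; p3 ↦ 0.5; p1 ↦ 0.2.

0.50

(p4 ∨ p4) = max(0.7, 0.7) = 0.7
(p4 → p2): 0.7 ≤ 0.8, so result = 1
((p4 ∨ p4) ∧ (p4 → p2)) = min(0.7, 1) = 0.7
(p1 ∧ p2) = min(0.2, 0.8) = 0.2
¬p1: Gödel ¬ of 0.2 = 0 (operand ≠ 0)
(p3 ∧ ¬p1) = min(0.5, 0) = 0
(p1 ∨ (p3 ∧ ¬p1)) = max(0.2, 0) = 0.2
((p1 ∧ p2) → (p1 ∨ (p3 ∧ ¬p1))): 0.2 ≤ 0.2, so result = 1
(p3 ∨ p2) = max(0.5, 0.8) = 0.8
(((p1 ∧ p2) → (p1 ∨ (p3 ∧ ¬p1))) ∨ (p3 ∨ p2)) = max(1, 0.8) = 1
¬(((p1 ∧ p2) → (p1 ∨ (p3 ∧ ¬p1))) ∨ (p3 ∨ p2)): Gödel ¬ of 1 = 0 (operand ≠ 0)
¬¬(((p1 ∧ p2) → (p1 ∨ (p3 ∧ ¬p1))) ∨ (p3 ∨ p2)): Gödel ¬ of 0 = 1 (operand is 0)
(((p4 ∨ p4) ∧ (p4 → p2)) ∧ ¬¬(((p1 ∧ p2) → (p1 ∨ (p3 ∧ ¬p1))) ∨ (p3 ∨ p2))) = min(0.7, 1) = 0.7
(p3 ∨ p3) = max(0.5, 0.5) = 0.5
((((p4 ∨ p4) ∧ (p4 → p2)) ∧ ¬¬(((p1 ∧ p2) → (p1 ∨ (p3 ∧ ¬p1))) ∨ (p3 ∨ p2))) ∧ (p3 ∨ p3)) = min(0.7, 0.5) = 0.5
(p2 ∧ ((((p4 ∨ p4) ∧ (p4 → p2)) ∧ ¬¬(((p1 ∧ p2) → (p1 ∨ (p3 ∧ ¬p1))) ∨ (p3 ∨ p2))) ∧ (p3 ∨ p3))) = min(0.8, 0.5) = 0.5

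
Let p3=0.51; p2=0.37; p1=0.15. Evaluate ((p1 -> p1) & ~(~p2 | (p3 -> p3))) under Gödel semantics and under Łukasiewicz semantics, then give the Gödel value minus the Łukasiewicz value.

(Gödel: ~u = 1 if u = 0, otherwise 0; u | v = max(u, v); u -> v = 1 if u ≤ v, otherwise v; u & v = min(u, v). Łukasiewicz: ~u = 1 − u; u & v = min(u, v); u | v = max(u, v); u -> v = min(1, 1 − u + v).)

Gödel evaluation:
  (p1 -> p1): 0.15 ≤ 0.15, so result = 1
  ~p2: Gödel ¬ of 0.37 = 0 (operand ≠ 0)
  (p3 -> p3): 0.51 ≤ 0.51, so result = 1
  (~p2 | (p3 -> p3)) = max(0, 1) = 1
  ~(~p2 | (p3 -> p3)): Gödel ¬ of 1 = 0 (operand ≠ 0)
  ((p1 -> p1) & ~(~p2 | (p3 -> p3))) = min(1, 0) = 0
  Gödel value = 0
Łukasiewicz evaluation:
  (p1 -> p1): min(1, 1 − 0.15 + 0.15) = 1
  ~p2: Łukasiewicz ¬ gives 1 − 0.37 = 0.63
  (p3 -> p3): min(1, 1 − 0.51 + 0.51) = 1
  (~p2 | (p3 -> p3)) = max(0.63, 1) = 1
  ~(~p2 | (p3 -> p3)): Łukasiewicz ¬ gives 1 − 1 = 0
  ((p1 -> p1) & ~(~p2 | (p3 -> p3))) = min(1, 0) = 0
  Łukasiewicz value = 0
Difference: 0 − 0 = 0.00

0.00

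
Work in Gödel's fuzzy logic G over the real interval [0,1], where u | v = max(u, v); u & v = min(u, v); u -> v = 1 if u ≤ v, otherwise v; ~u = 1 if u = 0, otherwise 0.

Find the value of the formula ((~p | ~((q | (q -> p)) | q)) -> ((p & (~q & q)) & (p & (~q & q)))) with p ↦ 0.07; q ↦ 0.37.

1.00

~p: Gödel ¬ of 0.07 = 0 (operand ≠ 0)
(q -> p): 0.37 > 0.07, so result = 0.07
(q | (q -> p)) = max(0.37, 0.07) = 0.37
((q | (q -> p)) | q) = max(0.37, 0.37) = 0.37
~((q | (q -> p)) | q): Gödel ¬ of 0.37 = 0 (operand ≠ 0)
(~p | ~((q | (q -> p)) | q)) = max(0, 0) = 0
~q: Gödel ¬ of 0.37 = 0 (operand ≠ 0)
(~q & q) = min(0, 0.37) = 0
(p & (~q & q)) = min(0.07, 0) = 0
~q: Gödel ¬ of 0.37 = 0 (operand ≠ 0)
(~q & q) = min(0, 0.37) = 0
(p & (~q & q)) = min(0.07, 0) = 0
((p & (~q & q)) & (p & (~q & q))) = min(0, 0) = 0
((~p | ~((q | (q -> p)) | q)) -> ((p & (~q & q)) & (p & (~q & q)))): 0 ≤ 0, so result = 1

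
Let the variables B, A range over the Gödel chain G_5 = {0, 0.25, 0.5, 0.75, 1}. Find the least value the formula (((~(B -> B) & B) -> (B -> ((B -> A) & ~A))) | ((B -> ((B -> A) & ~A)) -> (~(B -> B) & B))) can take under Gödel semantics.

1.00

Every assignment gives 1. For instance at B = 0, A = 0:
  (B -> B): 0 ≤ 0, so result = 1
  ~(B -> B): Gödel ¬ of 1 = 0 (operand ≠ 0)
  (~(B -> B) & B) = min(0, 0) = 0
  (B -> A): 0 ≤ 0, so result = 1
  ~A: Gödel ¬ of 0 = 1 (operand is 0)
  ((B -> A) & ~A) = min(1, 1) = 1
  (B -> ((B -> A) & ~A)): 0 ≤ 1, so result = 1
  ((~(B -> B) & B) -> (B -> ((B -> A) & ~A))): 0 ≤ 1, so result = 1
  (B -> A): 0 ≤ 0, so result = 1
  ~A: Gödel ¬ of 0 = 1 (operand is 0)
  ((B -> A) & ~A) = min(1, 1) = 1
  (B -> ((B -> A) & ~A)): 0 ≤ 1, so result = 1
  (B -> B): 0 ≤ 0, so result = 1
  ~(B -> B): Gödel ¬ of 1 = 0 (operand ≠ 0)
  (~(B -> B) & B) = min(0, 0) = 0
  ((B -> ((B -> A) & ~A)) -> (~(B -> B) & B)): 1 > 0, so result = 0
  (((~(B -> B) & B) -> (B -> ((B -> A) & ~A))) | ((B -> ((B -> A) & ~A)) -> (~(B -> B) & B))) = max(1, 0) = 1
All 25 assignments give value 1 — the formula is a G_5-tautology.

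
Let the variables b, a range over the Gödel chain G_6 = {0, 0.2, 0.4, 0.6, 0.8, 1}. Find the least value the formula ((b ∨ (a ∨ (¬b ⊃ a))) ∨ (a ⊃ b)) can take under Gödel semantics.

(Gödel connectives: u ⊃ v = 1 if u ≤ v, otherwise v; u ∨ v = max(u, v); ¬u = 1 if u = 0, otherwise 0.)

0.20

The minimum is attained at b = 0, a = 0.2:
  ¬b: Gödel ¬ of 0 = 1 (operand is 0)
  (¬b ⊃ a): 1 > 0.2, so result = 0.2
  (a ∨ (¬b ⊃ a)) = max(0.2, 0.2) = 0.2
  (b ∨ (a ∨ (¬b ⊃ a))) = max(0, 0.2) = 0.2
  (a ⊃ b): 0.2 > 0, so result = 0
  ((b ∨ (a ∨ (¬b ⊃ a))) ∨ (a ⊃ b)) = max(0.2, 0) = 0.2
Checking all 36 assignments confirms none give a value below 0.20.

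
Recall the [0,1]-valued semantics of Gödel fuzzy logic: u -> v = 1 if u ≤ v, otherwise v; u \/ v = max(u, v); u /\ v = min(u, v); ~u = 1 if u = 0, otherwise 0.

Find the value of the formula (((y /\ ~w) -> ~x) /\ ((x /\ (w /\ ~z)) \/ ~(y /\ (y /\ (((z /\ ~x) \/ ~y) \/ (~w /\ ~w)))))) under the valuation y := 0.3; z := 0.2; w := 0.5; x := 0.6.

1.00

~w: Gödel ¬ of 0.5 = 0 (operand ≠ 0)
(y /\ ~w) = min(0.3, 0) = 0
~x: Gödel ¬ of 0.6 = 0 (operand ≠ 0)
((y /\ ~w) -> ~x): 0 ≤ 0, so result = 1
~z: Gödel ¬ of 0.2 = 0 (operand ≠ 0)
(w /\ ~z) = min(0.5, 0) = 0
(x /\ (w /\ ~z)) = min(0.6, 0) = 0
~x: Gödel ¬ of 0.6 = 0 (operand ≠ 0)
(z /\ ~x) = min(0.2, 0) = 0
~y: Gödel ¬ of 0.3 = 0 (operand ≠ 0)
((z /\ ~x) \/ ~y) = max(0, 0) = 0
~w: Gödel ¬ of 0.5 = 0 (operand ≠ 0)
~w: Gödel ¬ of 0.5 = 0 (operand ≠ 0)
(~w /\ ~w) = min(0, 0) = 0
(((z /\ ~x) \/ ~y) \/ (~w /\ ~w)) = max(0, 0) = 0
(y /\ (((z /\ ~x) \/ ~y) \/ (~w /\ ~w))) = min(0.3, 0) = 0
(y /\ (y /\ (((z /\ ~x) \/ ~y) \/ (~w /\ ~w)))) = min(0.3, 0) = 0
~(y /\ (y /\ (((z /\ ~x) \/ ~y) \/ (~w /\ ~w)))): Gödel ¬ of 0 = 1 (operand is 0)
((x /\ (w /\ ~z)) \/ ~(y /\ (y /\ (((z /\ ~x) \/ ~y) \/ (~w /\ ~w))))) = max(0, 1) = 1
(((y /\ ~w) -> ~x) /\ ((x /\ (w /\ ~z)) \/ ~(y /\ (y /\ (((z /\ ~x) \/ ~y) \/ (~w /\ ~w)))))) = min(1, 1) = 1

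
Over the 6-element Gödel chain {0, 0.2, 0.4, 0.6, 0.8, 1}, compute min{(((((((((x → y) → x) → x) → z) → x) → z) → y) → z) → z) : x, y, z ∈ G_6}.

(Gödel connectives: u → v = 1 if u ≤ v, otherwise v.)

The minimum is attained at x = 0, y = 0, z = 0.2:
  (x → y): 0 ≤ 0, so result = 1
  ((x → y) → x): 1 > 0, so result = 0
  (((x → y) → x) → x): 0 ≤ 0, so result = 1
  ((((x → y) → x) → x) → z): 1 > 0.2, so result = 0.2
  (((((x → y) → x) → x) → z) → x): 0.2 > 0, so result = 0
  ((((((x → y) → x) → x) → z) → x) → z): 0 ≤ 0.2, so result = 1
  (((((((x → y) → x) → x) → z) → x) → z) → y): 1 > 0, so result = 0
  ((((((((x → y) → x) → x) → z) → x) → z) → y) → z): 0 ≤ 0.2, so result = 1
  (((((((((x → y) → x) → x) → z) → x) → z) → y) → z) → z): 1 > 0.2, so result = 0.2
Checking all 216 assignments confirms none give a value below 0.20.

0.20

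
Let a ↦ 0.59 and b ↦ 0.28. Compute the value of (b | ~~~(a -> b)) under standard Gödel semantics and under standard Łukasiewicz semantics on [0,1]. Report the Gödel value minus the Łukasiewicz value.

Gödel evaluation:
  (a -> b): 0.59 > 0.28, so result = 0.28
  ~(a -> b): Gödel ¬ of 0.28 = 0 (operand ≠ 0)
  ~~(a -> b): Gödel ¬ of 0 = 1 (operand is 0)
  ~~~(a -> b): Gödel ¬ of 1 = 0 (operand ≠ 0)
  (b | ~~~(a -> b)) = max(0.28, 0) = 0.28
  Gödel value = 0.28
Łukasiewicz evaluation:
  (a -> b): min(1, 1 − 0.59 + 0.28) = 0.69
  ~(a -> b): Łukasiewicz ¬ gives 1 − 0.69 = 0.31
  ~~(a -> b): Łukasiewicz ¬ gives 1 − 0.31 = 0.69
  ~~~(a -> b): Łukasiewicz ¬ gives 1 − 0.69 = 0.31
  (b | ~~~(a -> b)) = max(0.28, 0.31) = 0.31
  Łukasiewicz value = 0.31
Difference: 0.28 − 0.31 = -0.03

-0.03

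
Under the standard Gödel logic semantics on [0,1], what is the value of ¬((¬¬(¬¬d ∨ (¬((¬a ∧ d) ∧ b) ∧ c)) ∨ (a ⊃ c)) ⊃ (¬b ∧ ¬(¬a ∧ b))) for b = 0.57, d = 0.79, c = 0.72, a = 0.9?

1.00

¬d: Gödel ¬ of 0.79 = 0 (operand ≠ 0)
¬¬d: Gödel ¬ of 0 = 1 (operand is 0)
¬a: Gödel ¬ of 0.9 = 0 (operand ≠ 0)
(¬a ∧ d) = min(0, 0.79) = 0
((¬a ∧ d) ∧ b) = min(0, 0.57) = 0
¬((¬a ∧ d) ∧ b): Gödel ¬ of 0 = 1 (operand is 0)
(¬((¬a ∧ d) ∧ b) ∧ c) = min(1, 0.72) = 0.72
(¬¬d ∨ (¬((¬a ∧ d) ∧ b) ∧ c)) = max(1, 0.72) = 1
¬(¬¬d ∨ (¬((¬a ∧ d) ∧ b) ∧ c)): Gödel ¬ of 1 = 0 (operand ≠ 0)
¬¬(¬¬d ∨ (¬((¬a ∧ d) ∧ b) ∧ c)): Gödel ¬ of 0 = 1 (operand is 0)
(a ⊃ c): 0.9 > 0.72, so result = 0.72
(¬¬(¬¬d ∨ (¬((¬a ∧ d) ∧ b) ∧ c)) ∨ (a ⊃ c)) = max(1, 0.72) = 1
¬b: Gödel ¬ of 0.57 = 0 (operand ≠ 0)
¬a: Gödel ¬ of 0.9 = 0 (operand ≠ 0)
(¬a ∧ b) = min(0, 0.57) = 0
¬(¬a ∧ b): Gödel ¬ of 0 = 1 (operand is 0)
(¬b ∧ ¬(¬a ∧ b)) = min(0, 1) = 0
((¬¬(¬¬d ∨ (¬((¬a ∧ d) ∧ b) ∧ c)) ∨ (a ⊃ c)) ⊃ (¬b ∧ ¬(¬a ∧ b))): 1 > 0, so result = 0
¬((¬¬(¬¬d ∨ (¬((¬a ∧ d) ∧ b) ∧ c)) ∨ (a ⊃ c)) ⊃ (¬b ∧ ¬(¬a ∧ b))): Gödel ¬ of 0 = 1 (operand is 0)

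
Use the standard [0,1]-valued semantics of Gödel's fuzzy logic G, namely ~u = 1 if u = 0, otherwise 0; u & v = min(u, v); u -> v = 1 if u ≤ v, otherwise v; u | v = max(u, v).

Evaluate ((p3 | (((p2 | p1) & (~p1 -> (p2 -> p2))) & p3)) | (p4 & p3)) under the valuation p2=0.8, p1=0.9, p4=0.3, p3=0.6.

0.60

(p2 | p1) = max(0.8, 0.9) = 0.9
~p1: Gödel ¬ of 0.9 = 0 (operand ≠ 0)
(p2 -> p2): 0.8 ≤ 0.8, so result = 1
(~p1 -> (p2 -> p2)): 0 ≤ 1, so result = 1
((p2 | p1) & (~p1 -> (p2 -> p2))) = min(0.9, 1) = 0.9
(((p2 | p1) & (~p1 -> (p2 -> p2))) & p3) = min(0.9, 0.6) = 0.6
(p3 | (((p2 | p1) & (~p1 -> (p2 -> p2))) & p3)) = max(0.6, 0.6) = 0.6
(p4 & p3) = min(0.3, 0.6) = 0.3
((p3 | (((p2 | p1) & (~p1 -> (p2 -> p2))) & p3)) | (p4 & p3)) = max(0.6, 0.3) = 0.6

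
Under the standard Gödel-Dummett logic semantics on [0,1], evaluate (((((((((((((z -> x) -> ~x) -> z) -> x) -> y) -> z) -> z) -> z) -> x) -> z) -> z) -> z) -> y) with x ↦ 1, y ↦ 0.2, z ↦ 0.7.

0.20

(z -> x): 0.7 ≤ 1, so result = 1
~x: Gödel ¬ of 1 = 0 (operand ≠ 0)
((z -> x) -> ~x): 1 > 0, so result = 0
(((z -> x) -> ~x) -> z): 0 ≤ 0.7, so result = 1
((((z -> x) -> ~x) -> z) -> x): 1 ≤ 1, so result = 1
(((((z -> x) -> ~x) -> z) -> x) -> y): 1 > 0.2, so result = 0.2
((((((z -> x) -> ~x) -> z) -> x) -> y) -> z): 0.2 ≤ 0.7, so result = 1
(((((((z -> x) -> ~x) -> z) -> x) -> y) -> z) -> z): 1 > 0.7, so result = 0.7
((((((((z -> x) -> ~x) -> z) -> x) -> y) -> z) -> z) -> z): 0.7 ≤ 0.7, so result = 1
(((((((((z -> x) -> ~x) -> z) -> x) -> y) -> z) -> z) -> z) -> x): 1 ≤ 1, so result = 1
((((((((((z -> x) -> ~x) -> z) -> x) -> y) -> z) -> z) -> z) -> x) -> z): 1 > 0.7, so result = 0.7
(((((((((((z -> x) -> ~x) -> z) -> x) -> y) -> z) -> z) -> z) -> x) -> z) -> z): 0.7 ≤ 0.7, so result = 1
((((((((((((z -> x) -> ~x) -> z) -> x) -> y) -> z) -> z) -> z) -> x) -> z) -> z) -> z): 1 > 0.7, so result = 0.7
(((((((((((((z -> x) -> ~x) -> z) -> x) -> y) -> z) -> z) -> z) -> x) -> z) -> z) -> z) -> y): 0.7 > 0.2, so result = 0.2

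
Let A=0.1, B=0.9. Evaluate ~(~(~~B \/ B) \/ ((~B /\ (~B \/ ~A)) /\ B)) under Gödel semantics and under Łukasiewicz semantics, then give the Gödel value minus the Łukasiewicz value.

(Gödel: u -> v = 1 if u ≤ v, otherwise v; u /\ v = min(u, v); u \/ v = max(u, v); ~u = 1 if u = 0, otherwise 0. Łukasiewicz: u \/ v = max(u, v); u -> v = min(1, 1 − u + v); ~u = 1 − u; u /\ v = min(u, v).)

0.10

Gödel evaluation:
  ~B: Gödel ¬ of 0.9 = 0 (operand ≠ 0)
  ~~B: Gödel ¬ of 0 = 1 (operand is 0)
  (~~B \/ B) = max(1, 0.9) = 1
  ~(~~B \/ B): Gödel ¬ of 1 = 0 (operand ≠ 0)
  ~B: Gödel ¬ of 0.9 = 0 (operand ≠ 0)
  ~B: Gödel ¬ of 0.9 = 0 (operand ≠ 0)
  ~A: Gödel ¬ of 0.1 = 0 (operand ≠ 0)
  (~B \/ ~A) = max(0, 0) = 0
  (~B /\ (~B \/ ~A)) = min(0, 0) = 0
  ((~B /\ (~B \/ ~A)) /\ B) = min(0, 0.9) = 0
  (~(~~B \/ B) \/ ((~B /\ (~B \/ ~A)) /\ B)) = max(0, 0) = 0
  ~(~(~~B \/ B) \/ ((~B /\ (~B \/ ~A)) /\ B)): Gödel ¬ of 0 = 1 (operand is 0)
  Gödel value = 1
Łukasiewicz evaluation:
  ~B: Łukasiewicz ¬ gives 1 − 0.9 = 0.1
  ~~B: Łukasiewicz ¬ gives 1 − 0.1 = 0.9
  (~~B \/ B) = max(0.9, 0.9) = 0.9
  ~(~~B \/ B): Łukasiewicz ¬ gives 1 − 0.9 = 0.1
  ~B: Łukasiewicz ¬ gives 1 − 0.9 = 0.1
  ~B: Łukasiewicz ¬ gives 1 − 0.9 = 0.1
  ~A: Łukasiewicz ¬ gives 1 − 0.1 = 0.9
  (~B \/ ~A) = max(0.1, 0.9) = 0.9
  (~B /\ (~B \/ ~A)) = min(0.1, 0.9) = 0.1
  ((~B /\ (~B \/ ~A)) /\ B) = min(0.1, 0.9) = 0.1
  (~(~~B \/ B) \/ ((~B /\ (~B \/ ~A)) /\ B)) = max(0.1, 0.1) = 0.1
  ~(~(~~B \/ B) \/ ((~B /\ (~B \/ ~A)) /\ B)): Łukasiewicz ¬ gives 1 − 0.1 = 0.9
  Łukasiewicz value = 0.9
Difference: 1 − 0.9 = 0.10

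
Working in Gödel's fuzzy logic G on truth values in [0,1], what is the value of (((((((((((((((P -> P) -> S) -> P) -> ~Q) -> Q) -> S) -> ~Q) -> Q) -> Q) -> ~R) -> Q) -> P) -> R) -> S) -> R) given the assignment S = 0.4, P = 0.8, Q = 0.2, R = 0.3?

0.30

(P -> P): 0.8 ≤ 0.8, so result = 1
((P -> P) -> S): 1 > 0.4, so result = 0.4
(((P -> P) -> S) -> P): 0.4 ≤ 0.8, so result = 1
~Q: Gödel ¬ of 0.2 = 0 (operand ≠ 0)
((((P -> P) -> S) -> P) -> ~Q): 1 > 0, so result = 0
(((((P -> P) -> S) -> P) -> ~Q) -> Q): 0 ≤ 0.2, so result = 1
((((((P -> P) -> S) -> P) -> ~Q) -> Q) -> S): 1 > 0.4, so result = 0.4
~Q: Gödel ¬ of 0.2 = 0 (operand ≠ 0)
(((((((P -> P) -> S) -> P) -> ~Q) -> Q) -> S) -> ~Q): 0.4 > 0, so result = 0
((((((((P -> P) -> S) -> P) -> ~Q) -> Q) -> S) -> ~Q) -> Q): 0 ≤ 0.2, so result = 1
(((((((((P -> P) -> S) -> P) -> ~Q) -> Q) -> S) -> ~Q) -> Q) -> Q): 1 > 0.2, so result = 0.2
~R: Gödel ¬ of 0.3 = 0 (operand ≠ 0)
((((((((((P -> P) -> S) -> P) -> ~Q) -> Q) -> S) -> ~Q) -> Q) -> Q) -> ~R): 0.2 > 0, so result = 0
(((((((((((P -> P) -> S) -> P) -> ~Q) -> Q) -> S) -> ~Q) -> Q) -> Q) -> ~R) -> Q): 0 ≤ 0.2, so result = 1
((((((((((((P -> P) -> S) -> P) -> ~Q) -> Q) -> S) -> ~Q) -> Q) -> Q) -> ~R) -> Q) -> P): 1 > 0.8, so result = 0.8
(((((((((((((P -> P) -> S) -> P) -> ~Q) -> Q) -> S) -> ~Q) -> Q) -> Q) -> ~R) -> Q) -> P) -> R): 0.8 > 0.3, so result = 0.3
((((((((((((((P -> P) -> S) -> P) -> ~Q) -> Q) -> S) -> ~Q) -> Q) -> Q) -> ~R) -> Q) -> P) -> R) -> S): 0.3 ≤ 0.4, so result = 1
(((((((((((((((P -> P) -> S) -> P) -> ~Q) -> Q) -> S) -> ~Q) -> Q) -> Q) -> ~R) -> Q) -> P) -> R) -> S) -> R): 1 > 0.3, so result = 0.3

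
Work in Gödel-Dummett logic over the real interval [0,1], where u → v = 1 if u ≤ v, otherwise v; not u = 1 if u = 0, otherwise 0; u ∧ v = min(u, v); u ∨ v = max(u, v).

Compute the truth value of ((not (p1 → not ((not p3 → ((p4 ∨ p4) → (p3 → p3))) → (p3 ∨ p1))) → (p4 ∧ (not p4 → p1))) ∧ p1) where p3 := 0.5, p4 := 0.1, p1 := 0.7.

not p3: Gödel ¬ of 0.5 = 0 (operand ≠ 0)
(p4 ∨ p4) = max(0.1, 0.1) = 0.1
(p3 → p3): 0.5 ≤ 0.5, so result = 1
((p4 ∨ p4) → (p3 → p3)): 0.1 ≤ 1, so result = 1
(not p3 → ((p4 ∨ p4) → (p3 → p3))): 0 ≤ 1, so result = 1
(p3 ∨ p1) = max(0.5, 0.7) = 0.7
((not p3 → ((p4 ∨ p4) → (p3 → p3))) → (p3 ∨ p1)): 1 > 0.7, so result = 0.7
not ((not p3 → ((p4 ∨ p4) → (p3 → p3))) → (p3 ∨ p1)): Gödel ¬ of 0.7 = 0 (operand ≠ 0)
(p1 → not ((not p3 → ((p4 ∨ p4) → (p3 → p3))) → (p3 ∨ p1))): 0.7 > 0, so result = 0
not (p1 → not ((not p3 → ((p4 ∨ p4) → (p3 → p3))) → (p3 ∨ p1))): Gödel ¬ of 0 = 1 (operand is 0)
not p4: Gödel ¬ of 0.1 = 0 (operand ≠ 0)
(not p4 → p1): 0 ≤ 0.7, so result = 1
(p4 ∧ (not p4 → p1)) = min(0.1, 1) = 0.1
(not (p1 → not ((not p3 → ((p4 ∨ p4) → (p3 → p3))) → (p3 ∨ p1))) → (p4 ∧ (not p4 → p1))): 1 > 0.1, so result = 0.1
((not (p1 → not ((not p3 → ((p4 ∨ p4) → (p3 → p3))) → (p3 ∨ p1))) → (p4 ∧ (not p4 → p1))) ∧ p1) = min(0.1, 0.7) = 0.1

0.10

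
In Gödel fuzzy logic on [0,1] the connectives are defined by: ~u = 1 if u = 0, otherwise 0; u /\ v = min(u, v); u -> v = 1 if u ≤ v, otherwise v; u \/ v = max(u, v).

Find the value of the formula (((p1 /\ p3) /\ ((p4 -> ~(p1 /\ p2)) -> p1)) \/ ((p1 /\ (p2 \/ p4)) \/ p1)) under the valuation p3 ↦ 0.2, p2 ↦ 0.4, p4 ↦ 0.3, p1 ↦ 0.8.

(p1 /\ p3) = min(0.8, 0.2) = 0.2
(p1 /\ p2) = min(0.8, 0.4) = 0.4
~(p1 /\ p2): Gödel ¬ of 0.4 = 0 (operand ≠ 0)
(p4 -> ~(p1 /\ p2)): 0.3 > 0, so result = 0
((p4 -> ~(p1 /\ p2)) -> p1): 0 ≤ 0.8, so result = 1
((p1 /\ p3) /\ ((p4 -> ~(p1 /\ p2)) -> p1)) = min(0.2, 1) = 0.2
(p2 \/ p4) = max(0.4, 0.3) = 0.4
(p1 /\ (p2 \/ p4)) = min(0.8, 0.4) = 0.4
((p1 /\ (p2 \/ p4)) \/ p1) = max(0.4, 0.8) = 0.8
(((p1 /\ p3) /\ ((p4 -> ~(p1 /\ p2)) -> p1)) \/ ((p1 /\ (p2 \/ p4)) \/ p1)) = max(0.2, 0.8) = 0.8

0.80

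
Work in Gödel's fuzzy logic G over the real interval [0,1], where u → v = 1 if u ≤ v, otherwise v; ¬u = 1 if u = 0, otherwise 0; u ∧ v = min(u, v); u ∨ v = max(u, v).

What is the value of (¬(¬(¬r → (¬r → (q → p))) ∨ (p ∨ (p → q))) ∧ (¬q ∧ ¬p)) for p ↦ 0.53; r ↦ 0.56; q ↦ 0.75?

¬r: Gödel ¬ of 0.56 = 0 (operand ≠ 0)
¬r: Gödel ¬ of 0.56 = 0 (operand ≠ 0)
(q → p): 0.75 > 0.53, so result = 0.53
(¬r → (q → p)): 0 ≤ 0.53, so result = 1
(¬r → (¬r → (q → p))): 0 ≤ 1, so result = 1
¬(¬r → (¬r → (q → p))): Gödel ¬ of 1 = 0 (operand ≠ 0)
(p → q): 0.53 ≤ 0.75, so result = 1
(p ∨ (p → q)) = max(0.53, 1) = 1
(¬(¬r → (¬r → (q → p))) ∨ (p ∨ (p → q))) = max(0, 1) = 1
¬(¬(¬r → (¬r → (q → p))) ∨ (p ∨ (p → q))): Gödel ¬ of 1 = 0 (operand ≠ 0)
¬q: Gödel ¬ of 0.75 = 0 (operand ≠ 0)
¬p: Gödel ¬ of 0.53 = 0 (operand ≠ 0)
(¬q ∧ ¬p) = min(0, 0) = 0
(¬(¬(¬r → (¬r → (q → p))) ∨ (p ∨ (p → q))) ∧ (¬q ∧ ¬p)) = min(0, 0) = 0

0.00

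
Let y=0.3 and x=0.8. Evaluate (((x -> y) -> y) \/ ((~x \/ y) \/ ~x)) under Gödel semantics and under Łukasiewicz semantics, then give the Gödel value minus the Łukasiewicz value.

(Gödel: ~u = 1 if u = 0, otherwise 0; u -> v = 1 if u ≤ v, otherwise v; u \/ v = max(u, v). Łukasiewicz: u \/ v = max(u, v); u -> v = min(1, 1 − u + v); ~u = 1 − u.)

0.20

Gödel evaluation:
  (x -> y): 0.8 > 0.3, so result = 0.3
  ((x -> y) -> y): 0.3 ≤ 0.3, so result = 1
  ~x: Gödel ¬ of 0.8 = 0 (operand ≠ 0)
  (~x \/ y) = max(0, 0.3) = 0.3
  ~x: Gödel ¬ of 0.8 = 0 (operand ≠ 0)
  ((~x \/ y) \/ ~x) = max(0.3, 0) = 0.3
  (((x -> y) -> y) \/ ((~x \/ y) \/ ~x)) = max(1, 0.3) = 1
  Gödel value = 1
Łukasiewicz evaluation:
  (x -> y): min(1, 1 − 0.8 + 0.3) = 0.5
  ((x -> y) -> y): min(1, 1 − 0.5 + 0.3) = 0.8
  ~x: Łukasiewicz ¬ gives 1 − 0.8 = 0.2
  (~x \/ y) = max(0.2, 0.3) = 0.3
  ~x: Łukasiewicz ¬ gives 1 − 0.8 = 0.2
  ((~x \/ y) \/ ~x) = max(0.3, 0.2) = 0.3
  (((x -> y) -> y) \/ ((~x \/ y) \/ ~x)) = max(0.8, 0.3) = 0.8
  Łukasiewicz value = 0.8
Difference: 1 − 0.8 = 0.20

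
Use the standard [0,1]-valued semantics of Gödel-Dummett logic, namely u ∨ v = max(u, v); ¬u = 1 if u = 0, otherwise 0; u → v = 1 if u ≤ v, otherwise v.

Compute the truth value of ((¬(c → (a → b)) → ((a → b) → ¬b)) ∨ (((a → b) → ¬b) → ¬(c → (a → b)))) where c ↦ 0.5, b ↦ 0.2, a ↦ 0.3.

(a → b): 0.3 > 0.2, so result = 0.2
(c → (a → b)): 0.5 > 0.2, so result = 0.2
¬(c → (a → b)): Gödel ¬ of 0.2 = 0 (operand ≠ 0)
(a → b): 0.3 > 0.2, so result = 0.2
¬b: Gödel ¬ of 0.2 = 0 (operand ≠ 0)
((a → b) → ¬b): 0.2 > 0, so result = 0
(¬(c → (a → b)) → ((a → b) → ¬b)): 0 ≤ 0, so result = 1
(a → b): 0.3 > 0.2, so result = 0.2
¬b: Gödel ¬ of 0.2 = 0 (operand ≠ 0)
((a → b) → ¬b): 0.2 > 0, so result = 0
(a → b): 0.3 > 0.2, so result = 0.2
(c → (a → b)): 0.5 > 0.2, so result = 0.2
¬(c → (a → b)): Gödel ¬ of 0.2 = 0 (operand ≠ 0)
(((a → b) → ¬b) → ¬(c → (a → b))): 0 ≤ 0, so result = 1
((¬(c → (a → b)) → ((a → b) → ¬b)) ∨ (((a → b) → ¬b) → ¬(c → (a → b)))) = max(1, 1) = 1

1.00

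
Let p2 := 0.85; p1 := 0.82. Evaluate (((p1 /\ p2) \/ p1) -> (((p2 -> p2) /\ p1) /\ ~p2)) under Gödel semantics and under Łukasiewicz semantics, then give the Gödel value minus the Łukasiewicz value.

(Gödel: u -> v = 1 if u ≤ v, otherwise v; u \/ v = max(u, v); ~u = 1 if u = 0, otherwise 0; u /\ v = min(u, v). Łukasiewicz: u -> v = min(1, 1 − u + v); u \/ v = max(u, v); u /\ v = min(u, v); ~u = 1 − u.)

-0.33

Gödel evaluation:
  (p1 /\ p2) = min(0.82, 0.85) = 0.82
  ((p1 /\ p2) \/ p1) = max(0.82, 0.82) = 0.82
  (p2 -> p2): 0.85 ≤ 0.85, so result = 1
  ((p2 -> p2) /\ p1) = min(1, 0.82) = 0.82
  ~p2: Gödel ¬ of 0.85 = 0 (operand ≠ 0)
  (((p2 -> p2) /\ p1) /\ ~p2) = min(0.82, 0) = 0
  (((p1 /\ p2) \/ p1) -> (((p2 -> p2) /\ p1) /\ ~p2)): 0.82 > 0, so result = 0
  Gödel value = 0
Łukasiewicz evaluation:
  (p1 /\ p2) = min(0.82, 0.85) = 0.82
  ((p1 /\ p2) \/ p1) = max(0.82, 0.82) = 0.82
  (p2 -> p2): min(1, 1 − 0.85 + 0.85) = 1
  ((p2 -> p2) /\ p1) = min(1, 0.82) = 0.82
  ~p2: Łukasiewicz ¬ gives 1 − 0.85 = 0.15
  (((p2 -> p2) /\ p1) /\ ~p2) = min(0.82, 0.15) = 0.15
  (((p1 /\ p2) \/ p1) -> (((p2 -> p2) /\ p1) /\ ~p2)): min(1, 1 − 0.82 + 0.15) = 0.33
  Łukasiewicz value = 0.33
Difference: 0 − 0.33 = -0.33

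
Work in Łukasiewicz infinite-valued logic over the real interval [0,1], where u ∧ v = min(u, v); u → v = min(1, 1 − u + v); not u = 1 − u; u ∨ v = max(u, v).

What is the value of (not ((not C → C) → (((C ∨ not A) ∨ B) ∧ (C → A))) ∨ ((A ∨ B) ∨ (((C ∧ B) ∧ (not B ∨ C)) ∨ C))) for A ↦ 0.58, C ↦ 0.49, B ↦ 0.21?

0.58

not C: Łukasiewicz ¬ gives 1 − 0.49 = 0.51
(not C → C): min(1, 1 − 0.51 + 0.49) = 0.98
not A: Łukasiewicz ¬ gives 1 − 0.58 = 0.42
(C ∨ not A) = max(0.49, 0.42) = 0.49
((C ∨ not A) ∨ B) = max(0.49, 0.21) = 0.49
(C → A): min(1, 1 − 0.49 + 0.58) = 1
(((C ∨ not A) ∨ B) ∧ (C → A)) = min(0.49, 1) = 0.49
((not C → C) → (((C ∨ not A) ∨ B) ∧ (C → A))): min(1, 1 − 0.98 + 0.49) = 0.51
not ((not C → C) → (((C ∨ not A) ∨ B) ∧ (C → A))): Łukasiewicz ¬ gives 1 − 0.51 = 0.49
(A ∨ B) = max(0.58, 0.21) = 0.58
(C ∧ B) = min(0.49, 0.21) = 0.21
not B: Łukasiewicz ¬ gives 1 − 0.21 = 0.79
(not B ∨ C) = max(0.79, 0.49) = 0.79
((C ∧ B) ∧ (not B ∨ C)) = min(0.21, 0.79) = 0.21
(((C ∧ B) ∧ (not B ∨ C)) ∨ C) = max(0.21, 0.49) = 0.49
((A ∨ B) ∨ (((C ∧ B) ∧ (not B ∨ C)) ∨ C)) = max(0.58, 0.49) = 0.58
(not ((not C → C) → (((C ∨ not A) ∨ B) ∧ (C → A))) ∨ ((A ∨ B) ∨ (((C ∧ B) ∧ (not B ∨ C)) ∨ C))) = max(0.49, 0.58) = 0.58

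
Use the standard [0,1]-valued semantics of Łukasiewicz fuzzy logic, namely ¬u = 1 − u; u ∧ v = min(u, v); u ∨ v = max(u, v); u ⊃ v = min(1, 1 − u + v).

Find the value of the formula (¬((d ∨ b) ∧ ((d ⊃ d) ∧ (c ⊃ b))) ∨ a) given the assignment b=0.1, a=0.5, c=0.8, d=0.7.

(d ∨ b) = max(0.7, 0.1) = 0.7
(d ⊃ d): min(1, 1 − 0.7 + 0.7) = 1
(c ⊃ b): min(1, 1 − 0.8 + 0.1) = 0.3
((d ⊃ d) ∧ (c ⊃ b)) = min(1, 0.3) = 0.3
((d ∨ b) ∧ ((d ⊃ d) ∧ (c ⊃ b))) = min(0.7, 0.3) = 0.3
¬((d ∨ b) ∧ ((d ⊃ d) ∧ (c ⊃ b))): Łukasiewicz ¬ gives 1 − 0.3 = 0.7
(¬((d ∨ b) ∧ ((d ⊃ d) ∧ (c ⊃ b))) ∨ a) = max(0.7, 0.5) = 0.7

0.70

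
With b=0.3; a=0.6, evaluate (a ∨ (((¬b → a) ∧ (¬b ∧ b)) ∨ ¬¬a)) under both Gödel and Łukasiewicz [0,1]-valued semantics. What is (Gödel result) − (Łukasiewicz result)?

Gödel evaluation:
  ¬b: Gödel ¬ of 0.3 = 0 (operand ≠ 0)
  (¬b → a): 0 ≤ 0.6, so result = 1
  ¬b: Gödel ¬ of 0.3 = 0 (operand ≠ 0)
  (¬b ∧ b) = min(0, 0.3) = 0
  ((¬b → a) ∧ (¬b ∧ b)) = min(1, 0) = 0
  ¬a: Gödel ¬ of 0.6 = 0 (operand ≠ 0)
  ¬¬a: Gödel ¬ of 0 = 1 (operand is 0)
  (((¬b → a) ∧ (¬b ∧ b)) ∨ ¬¬a) = max(0, 1) = 1
  (a ∨ (((¬b → a) ∧ (¬b ∧ b)) ∨ ¬¬a)) = max(0.6, 1) = 1
  Gödel value = 1
Łukasiewicz evaluation:
  ¬b: Łukasiewicz ¬ gives 1 − 0.3 = 0.7
  (¬b → a): min(1, 1 − 0.7 + 0.6) = 0.9
  ¬b: Łukasiewicz ¬ gives 1 − 0.3 = 0.7
  (¬b ∧ b) = min(0.7, 0.3) = 0.3
  ((¬b → a) ∧ (¬b ∧ b)) = min(0.9, 0.3) = 0.3
  ¬a: Łukasiewicz ¬ gives 1 − 0.6 = 0.4
  ¬¬a: Łukasiewicz ¬ gives 1 − 0.4 = 0.6
  (((¬b → a) ∧ (¬b ∧ b)) ∨ ¬¬a) = max(0.3, 0.6) = 0.6
  (a ∨ (((¬b → a) ∧ (¬b ∧ b)) ∨ ¬¬a)) = max(0.6, 0.6) = 0.6
  Łukasiewicz value = 0.6
Difference: 1 − 0.6 = 0.40

0.40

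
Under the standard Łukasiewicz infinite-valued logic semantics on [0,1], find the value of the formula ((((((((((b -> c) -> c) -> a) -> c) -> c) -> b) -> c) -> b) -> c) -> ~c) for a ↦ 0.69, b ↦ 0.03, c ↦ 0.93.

(b -> c): min(1, 1 − 0.03 + 0.93) = 1
((b -> c) -> c): min(1, 1 − 1 + 0.93) = 0.93
(((b -> c) -> c) -> a): min(1, 1 − 0.93 + 0.69) = 0.76
((((b -> c) -> c) -> a) -> c): min(1, 1 − 0.76 + 0.93) = 1
(((((b -> c) -> c) -> a) -> c) -> c): min(1, 1 − 1 + 0.93) = 0.93
((((((b -> c) -> c) -> a) -> c) -> c) -> b): min(1, 1 − 0.93 + 0.03) = 0.1
(((((((b -> c) -> c) -> a) -> c) -> c) -> b) -> c): min(1, 1 − 0.1 + 0.93) = 1
((((((((b -> c) -> c) -> a) -> c) -> c) -> b) -> c) -> b): min(1, 1 − 1 + 0.03) = 0.03
(((((((((b -> c) -> c) -> a) -> c) -> c) -> b) -> c) -> b) -> c): min(1, 1 − 0.03 + 0.93) = 1
~c: Łukasiewicz ¬ gives 1 − 0.93 = 0.07
((((((((((b -> c) -> c) -> a) -> c) -> c) -> b) -> c) -> b) -> c) -> ~c): min(1, 1 − 1 + 0.07) = 0.07

0.07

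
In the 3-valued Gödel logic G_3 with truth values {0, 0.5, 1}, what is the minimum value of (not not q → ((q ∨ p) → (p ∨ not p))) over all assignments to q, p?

The minimum is attained at q = 1, p = 0.5:
  not q: Gödel ¬ of 1 = 0 (operand ≠ 0)
  not not q: Gödel ¬ of 0 = 1 (operand is 0)
  (q ∨ p) = max(1, 0.5) = 1
  not p: Gödel ¬ of 0.5 = 0 (operand ≠ 0)
  (p ∨ not p) = max(0.5, 0) = 0.5
  ((q ∨ p) → (p ∨ not p)): 1 > 0.5, so result = 0.5
  (not not q → ((q ∨ p) → (p ∨ not p))): 1 > 0.5, so result = 0.5
Checking all 9 assignments confirms none give a value below 0.50.

0.50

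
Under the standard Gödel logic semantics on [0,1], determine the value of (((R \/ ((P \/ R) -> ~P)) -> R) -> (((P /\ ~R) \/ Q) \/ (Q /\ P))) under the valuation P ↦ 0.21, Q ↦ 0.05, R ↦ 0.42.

0.05

(P \/ R) = max(0.21, 0.42) = 0.42
~P: Gödel ¬ of 0.21 = 0 (operand ≠ 0)
((P \/ R) -> ~P): 0.42 > 0, so result = 0
(R \/ ((P \/ R) -> ~P)) = max(0.42, 0) = 0.42
((R \/ ((P \/ R) -> ~P)) -> R): 0.42 ≤ 0.42, so result = 1
~R: Gödel ¬ of 0.42 = 0 (operand ≠ 0)
(P /\ ~R) = min(0.21, 0) = 0
((P /\ ~R) \/ Q) = max(0, 0.05) = 0.05
(Q /\ P) = min(0.05, 0.21) = 0.05
(((P /\ ~R) \/ Q) \/ (Q /\ P)) = max(0.05, 0.05) = 0.05
(((R \/ ((P \/ R) -> ~P)) -> R) -> (((P /\ ~R) \/ Q) \/ (Q /\ P))): 1 > 0.05, so result = 0.05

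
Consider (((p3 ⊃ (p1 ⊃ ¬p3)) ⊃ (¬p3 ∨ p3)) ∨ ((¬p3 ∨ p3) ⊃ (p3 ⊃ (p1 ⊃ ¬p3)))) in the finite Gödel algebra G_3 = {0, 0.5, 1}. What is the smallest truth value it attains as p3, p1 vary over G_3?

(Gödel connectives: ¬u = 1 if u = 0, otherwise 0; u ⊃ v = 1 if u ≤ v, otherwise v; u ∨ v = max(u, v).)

Every assignment gives 1. For instance at p3 = 0, p1 = 0:
  ¬p3: Gödel ¬ of 0 = 1 (operand is 0)
  (p1 ⊃ ¬p3): 0 ≤ 1, so result = 1
  (p3 ⊃ (p1 ⊃ ¬p3)): 0 ≤ 1, so result = 1
  ¬p3: Gödel ¬ of 0 = 1 (operand is 0)
  (¬p3 ∨ p3) = max(1, 0) = 1
  ((p3 ⊃ (p1 ⊃ ¬p3)) ⊃ (¬p3 ∨ p3)): 1 ≤ 1, so result = 1
  ¬p3: Gödel ¬ of 0 = 1 (operand is 0)
  (¬p3 ∨ p3) = max(1, 0) = 1
  ¬p3: Gödel ¬ of 0 = 1 (operand is 0)
  (p1 ⊃ ¬p3): 0 ≤ 1, so result = 1
  (p3 ⊃ (p1 ⊃ ¬p3)): 0 ≤ 1, so result = 1
  ((¬p3 ∨ p3) ⊃ (p3 ⊃ (p1 ⊃ ¬p3))): 1 ≤ 1, so result = 1
  (((p3 ⊃ (p1 ⊃ ¬p3)) ⊃ (¬p3 ∨ p3)) ∨ ((¬p3 ∨ p3) ⊃ (p3 ⊃ (p1 ⊃ ¬p3)))) = max(1, 1) = 1
All 9 assignments give value 1 — the formula is a G_3-tautology.

1.00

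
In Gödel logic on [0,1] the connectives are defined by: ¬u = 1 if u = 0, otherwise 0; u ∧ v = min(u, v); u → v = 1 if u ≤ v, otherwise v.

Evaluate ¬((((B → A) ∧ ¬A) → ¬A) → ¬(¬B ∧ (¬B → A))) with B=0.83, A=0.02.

0.00

(B → A): 0.83 > 0.02, so result = 0.02
¬A: Gödel ¬ of 0.02 = 0 (operand ≠ 0)
((B → A) ∧ ¬A) = min(0.02, 0) = 0
¬A: Gödel ¬ of 0.02 = 0 (operand ≠ 0)
(((B → A) ∧ ¬A) → ¬A): 0 ≤ 0, so result = 1
¬B: Gödel ¬ of 0.83 = 0 (operand ≠ 0)
¬B: Gödel ¬ of 0.83 = 0 (operand ≠ 0)
(¬B → A): 0 ≤ 0.02, so result = 1
(¬B ∧ (¬B → A)) = min(0, 1) = 0
¬(¬B ∧ (¬B → A)): Gödel ¬ of 0 = 1 (operand is 0)
((((B → A) ∧ ¬A) → ¬A) → ¬(¬B ∧ (¬B → A))): 1 ≤ 1, so result = 1
¬((((B → A) ∧ ¬A) → ¬A) → ¬(¬B ∧ (¬B → A))): Gödel ¬ of 1 = 0 (operand ≠ 0)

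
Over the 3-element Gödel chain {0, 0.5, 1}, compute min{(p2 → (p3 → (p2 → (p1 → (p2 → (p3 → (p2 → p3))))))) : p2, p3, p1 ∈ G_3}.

1.00

Every assignment gives 1. For instance at p2 = 0, p3 = 0, p1 = 0:
  (p2 → p3): 0 ≤ 0, so result = 1
  (p3 → (p2 → p3)): 0 ≤ 1, so result = 1
  (p2 → (p3 → (p2 → p3))): 0 ≤ 1, so result = 1
  (p1 → (p2 → (p3 → (p2 → p3)))): 0 ≤ 1, so result = 1
  (p2 → (p1 → (p2 → (p3 → (p2 → p3))))): 0 ≤ 1, so result = 1
  (p3 → (p2 → (p1 → (p2 → (p3 → (p2 → p3)))))): 0 ≤ 1, so result = 1
  (p2 → (p3 → (p2 → (p1 → (p2 → (p3 → (p2 → p3))))))): 0 ≤ 1, so result = 1
All 27 assignments give value 1 — the formula is a G_3-tautology.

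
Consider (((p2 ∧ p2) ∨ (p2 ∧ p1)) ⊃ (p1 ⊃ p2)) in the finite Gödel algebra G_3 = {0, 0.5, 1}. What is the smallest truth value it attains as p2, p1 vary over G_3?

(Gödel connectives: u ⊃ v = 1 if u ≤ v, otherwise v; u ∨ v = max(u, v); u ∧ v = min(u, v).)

1.00

Every assignment gives 1. For instance at p2 = 0, p1 = 0:
  (p2 ∧ p2) = min(0, 0) = 0
  (p2 ∧ p1) = min(0, 0) = 0
  ((p2 ∧ p2) ∨ (p2 ∧ p1)) = max(0, 0) = 0
  (p1 ⊃ p2): 0 ≤ 0, so result = 1
  (((p2 ∧ p2) ∨ (p2 ∧ p1)) ⊃ (p1 ⊃ p2)): 0 ≤ 1, so result = 1
All 9 assignments give value 1 — the formula is a G_3-tautology.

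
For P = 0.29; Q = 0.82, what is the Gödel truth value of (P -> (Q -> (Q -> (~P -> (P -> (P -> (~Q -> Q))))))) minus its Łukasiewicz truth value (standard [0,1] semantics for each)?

0.00

Gödel evaluation:
  ~P: Gödel ¬ of 0.29 = 0 (operand ≠ 0)
  ~Q: Gödel ¬ of 0.82 = 0 (operand ≠ 0)
  (~Q -> Q): 0 ≤ 0.82, so result = 1
  (P -> (~Q -> Q)): 0.29 ≤ 1, so result = 1
  (P -> (P -> (~Q -> Q))): 0.29 ≤ 1, so result = 1
  (~P -> (P -> (P -> (~Q -> Q)))): 0 ≤ 1, so result = 1
  (Q -> (~P -> (P -> (P -> (~Q -> Q))))): 0.82 ≤ 1, so result = 1
  (Q -> (Q -> (~P -> (P -> (P -> (~Q -> Q)))))): 0.82 ≤ 1, so result = 1
  (P -> (Q -> (Q -> (~P -> (P -> (P -> (~Q -> Q))))))): 0.29 ≤ 1, so result = 1
  Gödel value = 1
Łukasiewicz evaluation:
  ~P: Łukasiewicz ¬ gives 1 − 0.29 = 0.71
  ~Q: Łukasiewicz ¬ gives 1 − 0.82 = 0.18
  (~Q -> Q): min(1, 1 − 0.18 + 0.82) = 1
  (P -> (~Q -> Q)): min(1, 1 − 0.29 + 1) = 1
  (P -> (P -> (~Q -> Q))): min(1, 1 − 0.29 + 1) = 1
  (~P -> (P -> (P -> (~Q -> Q)))): min(1, 1 − 0.71 + 1) = 1
  (Q -> (~P -> (P -> (P -> (~Q -> Q))))): min(1, 1 − 0.82 + 1) = 1
  (Q -> (Q -> (~P -> (P -> (P -> (~Q -> Q)))))): min(1, 1 − 0.82 + 1) = 1
  (P -> (Q -> (Q -> (~P -> (P -> (P -> (~Q -> Q))))))): min(1, 1 − 0.29 + 1) = 1
  Łukasiewicz value = 1
Difference: 1 − 1 = 0.00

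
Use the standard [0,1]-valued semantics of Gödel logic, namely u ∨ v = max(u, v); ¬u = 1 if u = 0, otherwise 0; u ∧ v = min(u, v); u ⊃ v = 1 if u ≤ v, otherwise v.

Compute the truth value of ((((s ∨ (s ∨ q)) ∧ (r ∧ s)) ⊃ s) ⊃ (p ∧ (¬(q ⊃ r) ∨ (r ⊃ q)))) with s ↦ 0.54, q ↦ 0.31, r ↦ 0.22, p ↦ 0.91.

0.91

(s ∨ q) = max(0.54, 0.31) = 0.54
(s ∨ (s ∨ q)) = max(0.54, 0.54) = 0.54
(r ∧ s) = min(0.22, 0.54) = 0.22
((s ∨ (s ∨ q)) ∧ (r ∧ s)) = min(0.54, 0.22) = 0.22
(((s ∨ (s ∨ q)) ∧ (r ∧ s)) ⊃ s): 0.22 ≤ 0.54, so result = 1
(q ⊃ r): 0.31 > 0.22, so result = 0.22
¬(q ⊃ r): Gödel ¬ of 0.22 = 0 (operand ≠ 0)
(r ⊃ q): 0.22 ≤ 0.31, so result = 1
(¬(q ⊃ r) ∨ (r ⊃ q)) = max(0, 1) = 1
(p ∧ (¬(q ⊃ r) ∨ (r ⊃ q))) = min(0.91, 1) = 0.91
((((s ∨ (s ∨ q)) ∧ (r ∧ s)) ⊃ s) ⊃ (p ∧ (¬(q ⊃ r) ∨ (r ⊃ q)))): 1 > 0.91, so result = 0.91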